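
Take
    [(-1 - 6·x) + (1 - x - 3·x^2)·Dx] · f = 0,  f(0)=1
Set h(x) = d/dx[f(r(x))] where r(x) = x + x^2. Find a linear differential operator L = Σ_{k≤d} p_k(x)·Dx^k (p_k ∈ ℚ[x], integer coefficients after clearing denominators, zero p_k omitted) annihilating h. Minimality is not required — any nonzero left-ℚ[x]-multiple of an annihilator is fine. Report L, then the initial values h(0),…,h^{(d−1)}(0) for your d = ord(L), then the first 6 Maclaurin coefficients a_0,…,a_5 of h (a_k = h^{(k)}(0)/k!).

L = (10 + 60·x + 168·x^2 + 396·x^3 + 648·x^4 + 540·x^5 + 180·x^6) + (-1 - 7·x - 6·x^2 + 44·x^3 + 135·x^4 + 180·x^5 + 126·x^6 + 36·x^7)·Dx  (order 1).
h: a_k = 1, 10, 45, 176, 685, 2508, …
ICs: h(0) = 1.

f: a_k = 1, 1, 4, 7, 19, 40, …
f∘r: x↦r, Dx↦Dx/r' in L_f ⇒ L₀.
Derive L from L₀ (diff closure).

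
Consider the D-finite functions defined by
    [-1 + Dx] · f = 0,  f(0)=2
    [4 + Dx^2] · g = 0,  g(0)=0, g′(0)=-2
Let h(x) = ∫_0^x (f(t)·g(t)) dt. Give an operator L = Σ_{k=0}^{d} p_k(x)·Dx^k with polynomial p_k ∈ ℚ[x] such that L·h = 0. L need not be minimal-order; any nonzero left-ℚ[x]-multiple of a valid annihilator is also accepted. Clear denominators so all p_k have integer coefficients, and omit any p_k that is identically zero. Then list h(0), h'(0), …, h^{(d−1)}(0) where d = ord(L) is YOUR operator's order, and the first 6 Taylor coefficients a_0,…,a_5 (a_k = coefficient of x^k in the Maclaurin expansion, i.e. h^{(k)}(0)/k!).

f: a_k = 2, 2, 1, 1/3, 1/12, 1/60, …
g: a_k = 0, -2, 0, 4/3, 0, -4/15, …
f·g: L₀ = L_f ⊗_s L_g, ord ≤ 1·2.
∫: right-multiply L₀ by Dx.
L = 5·Dx - 2·Dx^2 + Dx^3  (order 3).
h: a_k = 0, 0, -2, -4/3, 1/6, 2/5, …
ICs: h(0) = 0, h′(0) = 0, h′′(0) = -4.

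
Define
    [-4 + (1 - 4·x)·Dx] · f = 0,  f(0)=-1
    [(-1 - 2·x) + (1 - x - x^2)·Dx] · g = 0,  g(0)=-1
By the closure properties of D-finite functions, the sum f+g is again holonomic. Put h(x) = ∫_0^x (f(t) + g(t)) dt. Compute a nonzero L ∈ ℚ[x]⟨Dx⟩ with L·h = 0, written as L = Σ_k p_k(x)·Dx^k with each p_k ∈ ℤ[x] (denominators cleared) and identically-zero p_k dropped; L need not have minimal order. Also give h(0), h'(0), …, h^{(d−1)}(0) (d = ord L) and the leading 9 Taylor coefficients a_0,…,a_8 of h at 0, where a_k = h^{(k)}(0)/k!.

f: a_k = -1, -4, -16, -64, -256, -1024, -4096, -16384, -65536, …
g: a_k = -1, -1, -2, -3, -5, -8, -13, -21, -34, …
h₀=f+g: left-lcm gives L₀, ord ≤ 2.
∫: right-multiply L₀ by Dx.
L = (-16 - 72·x + 24·x^2 - 32·x^3)·Dx + (28 - 38·x - 54·x^2 + 16·x^3 - 64·x^4)·Dx^2 + (-3 + 17·x - 23·x^2 + 14·x^3 - 4·x^4 - 16·x^5)·Dx^3  (order 3).
h: a_k = 0, -2, -5/2, -6, -67/4, -261/5, -172, -587, -16405/8, …
ICs: h(0) = 0, h′(0) = -2, h′′(0) = -5.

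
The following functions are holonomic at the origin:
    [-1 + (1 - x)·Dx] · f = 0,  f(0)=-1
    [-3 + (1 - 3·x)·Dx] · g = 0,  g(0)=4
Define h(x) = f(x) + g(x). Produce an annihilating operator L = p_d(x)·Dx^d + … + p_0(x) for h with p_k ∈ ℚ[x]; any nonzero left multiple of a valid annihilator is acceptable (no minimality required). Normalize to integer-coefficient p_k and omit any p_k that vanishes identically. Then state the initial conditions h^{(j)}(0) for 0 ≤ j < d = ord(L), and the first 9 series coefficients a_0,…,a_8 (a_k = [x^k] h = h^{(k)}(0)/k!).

f: a_k = -1, -1, -1, -1, -1, -1, -1, -1, -1, …
g: a_k = 4, 12, 36, 108, 324, 972, 2916, 8748, 26244, …
L₀ := lclm(L_f,L_g); ord L₀ ≤ 1+1.
L = -6 + (8 - 12·x)·Dx + (-1 + 4·x - 3·x^2)·Dx^2  (order 2).
h: a_k = 3, 11, 35, 107, 323, 971, 2915, 8747, 26243, …
ICs: h(0) = 3, h′(0) = 11.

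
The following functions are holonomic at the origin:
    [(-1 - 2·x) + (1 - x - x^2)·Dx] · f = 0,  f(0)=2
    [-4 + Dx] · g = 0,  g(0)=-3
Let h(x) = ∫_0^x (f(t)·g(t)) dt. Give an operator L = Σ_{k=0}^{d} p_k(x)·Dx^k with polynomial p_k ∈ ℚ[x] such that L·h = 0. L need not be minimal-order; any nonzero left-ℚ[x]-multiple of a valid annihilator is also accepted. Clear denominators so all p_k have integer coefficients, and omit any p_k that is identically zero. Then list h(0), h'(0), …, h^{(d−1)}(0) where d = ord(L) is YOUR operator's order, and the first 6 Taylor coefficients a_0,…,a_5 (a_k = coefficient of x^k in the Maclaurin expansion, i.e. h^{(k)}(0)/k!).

f: a_k = 2, 2, 4, 6, 10, 16, …
g: a_k = -3, -12, -24, -32, -32, -128/5, …
Product ⇒ symmetric product L₀, ord ≤ 1.
h=∫₀ˣh₀: take L = L₀·Dx.
L = (5 - 2·x - 4·x^2)·Dx + (-1 + x + x^2)·Dx^2  (order 2).
h: a_k = 0, -6, -15, -28, -89/2, -326/5, …
ICs: h(0) = 0, h′(0) = -6.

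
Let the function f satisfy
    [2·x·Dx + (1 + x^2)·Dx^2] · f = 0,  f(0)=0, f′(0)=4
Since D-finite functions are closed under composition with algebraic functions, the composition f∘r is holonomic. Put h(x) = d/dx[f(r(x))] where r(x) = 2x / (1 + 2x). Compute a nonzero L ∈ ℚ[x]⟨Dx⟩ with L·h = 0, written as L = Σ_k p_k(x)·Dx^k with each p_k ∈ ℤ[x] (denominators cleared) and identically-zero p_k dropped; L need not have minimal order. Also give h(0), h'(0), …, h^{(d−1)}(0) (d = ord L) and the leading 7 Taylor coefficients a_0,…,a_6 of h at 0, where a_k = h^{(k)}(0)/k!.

L = (4 + 16·x) + (1 + 4·x + 8·x^2)·Dx  (order 1).
h: a_k = 8, -32, 64, 0, -512, 2048, -4096, …
ICs: h(0) = 8.

f: a_k = 0, 4, 0, -4/3, 0, 4/5, 0, …
L₀ from L_f via x↦r, Dx↦r'^{-1}Dx.
Differentiate: ansatz ord ≤ ord L₀ ⇒ L.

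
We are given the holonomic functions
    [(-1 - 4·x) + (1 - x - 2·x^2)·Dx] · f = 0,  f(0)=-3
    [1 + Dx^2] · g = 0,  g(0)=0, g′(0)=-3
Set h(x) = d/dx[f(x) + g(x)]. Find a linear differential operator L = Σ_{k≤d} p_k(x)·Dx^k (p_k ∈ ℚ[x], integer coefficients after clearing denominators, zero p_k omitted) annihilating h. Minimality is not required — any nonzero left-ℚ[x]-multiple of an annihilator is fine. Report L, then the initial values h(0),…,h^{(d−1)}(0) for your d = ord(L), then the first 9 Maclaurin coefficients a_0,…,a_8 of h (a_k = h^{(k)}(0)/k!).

L = (270 + 1200·x + 2862·x^2 + 1860·x^3 + 1920·x^4 + 144·x^5 + 96·x^6) + (-31 - 115·x + 75·x^2 + 241·x^3 + 430·x^4 + 372·x^5 + 56·x^6 + 32·x^7)·Dx + (270 + 1200·x + 2862·x^2 + 1860·x^3 + 1920·x^4 + 144·x^5 + 96·x^6)·Dx^2 + (-31 - 115·x + 75·x^2 + 241·x^3 + 430·x^4 + 372·x^5 + 56·x^6 + 32·x^7)·Dx^3  (order 3).
h: a_k = -6, -18, -87/2, -132, -2521/8, -774, -428399/240, -4104, -123742081/13440, …
ICs: h(0) = -6, h′(0) = -18, h′′(0) = -87.

f: a_k = -3, -3, -9, -15, -33, -63, -129, -255, -513, …
g: a_k = 0, -3, 0, 1/2, 0, -1/40, 0, 1/1680, 0, …
f+g: L₀ = lclm(L_f,L_g), ord ≤ 1+2.
Derive L from L₀ (diff closure).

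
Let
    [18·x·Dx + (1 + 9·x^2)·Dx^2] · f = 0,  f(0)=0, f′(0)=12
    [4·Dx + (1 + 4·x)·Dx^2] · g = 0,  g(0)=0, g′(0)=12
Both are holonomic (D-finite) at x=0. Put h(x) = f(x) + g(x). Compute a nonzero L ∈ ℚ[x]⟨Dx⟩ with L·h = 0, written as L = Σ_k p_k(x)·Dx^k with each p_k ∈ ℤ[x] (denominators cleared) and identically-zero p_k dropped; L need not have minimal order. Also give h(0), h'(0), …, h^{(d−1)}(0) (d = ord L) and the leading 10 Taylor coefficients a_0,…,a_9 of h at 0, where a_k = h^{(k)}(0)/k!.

L = (-36 - 432·x + 972·x^2 + 1296·x^3)·Dx + (-25 - 72·x - 189·x^2 + 1944·x^3 + 2592·x^4)·Dx^2 + (-2 + x + 36·x^2 + 81·x^3 + 486·x^4 + 648·x^5)·Dx^3  (order 3).
h: a_k = 0, 24, -24, 28, -192, 4044/5, -2048, 5772, -24576, 288388/3, …
ICs: h(0) = 0, h′(0) = 24, h′′(0) = -48.

f: a_k = 0, 12, 0, -36, 0, 972/5, 0, -8748/7, 0, 8748, …
g: a_k = 0, 12, -24, 64, -192, 3072/5, -2048, 49152/7, -24576, 262144/3, …
h₀=f+g: left-lcm gives L₀, ord ≤ 4.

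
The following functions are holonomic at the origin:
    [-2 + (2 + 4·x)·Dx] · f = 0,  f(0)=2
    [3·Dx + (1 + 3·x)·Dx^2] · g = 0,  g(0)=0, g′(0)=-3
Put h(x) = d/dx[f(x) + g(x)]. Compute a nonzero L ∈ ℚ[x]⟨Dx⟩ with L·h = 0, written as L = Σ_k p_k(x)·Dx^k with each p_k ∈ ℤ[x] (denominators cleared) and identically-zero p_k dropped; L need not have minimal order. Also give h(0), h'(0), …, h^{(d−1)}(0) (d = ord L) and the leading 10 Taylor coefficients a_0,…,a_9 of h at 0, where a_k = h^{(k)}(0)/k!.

f: a_k = 2, 2, -1, 1, -5/4, 7/4, -21/8, 33/8, -429/64, 715/64, …
g: a_k = 0, -3, 9/2, -9, 81/4, -243/5, 243/2, -2187/7, 6561/8, -2187, …
Weyl lclm of L_f,L_g ⇒ L₀ (ord ≤ 3).
Differentiate: ansatz ord ≤ ord L₀ ⇒ L.
L = (9 + 9·x) + (15 + 54·x + 45·x^2)·Dx + (2 + 13·x + 27·x^2 + 18·x^3)·Dx^2  (order 2).
h: a_k = -1, 7, -24, 76, -937/4, 2853/4, -17265/8, 52059/8, -1253277/64, 3766981/64, …
ICs: h(0) = -1, h′(0) = 7.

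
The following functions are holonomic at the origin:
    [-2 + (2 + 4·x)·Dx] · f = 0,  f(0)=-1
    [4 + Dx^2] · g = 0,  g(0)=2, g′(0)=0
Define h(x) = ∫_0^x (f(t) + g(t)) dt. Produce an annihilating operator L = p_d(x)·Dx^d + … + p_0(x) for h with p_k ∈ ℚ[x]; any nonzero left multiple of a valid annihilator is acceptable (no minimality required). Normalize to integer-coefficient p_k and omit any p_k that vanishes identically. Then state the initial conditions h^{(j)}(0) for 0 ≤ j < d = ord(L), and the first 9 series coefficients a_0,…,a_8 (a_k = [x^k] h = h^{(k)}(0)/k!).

f: a_k = -1, -1, 1/2, -1/2, 5/8, -7/8, 21/16, -33/16, 429/128, …
g: a_k = 2, 0, -4, 0, 4/3, 0, -8/45, 0, 4/315, …
h₀=f+g: left-lcm gives L₀, ord ≤ 3.
h=∫₀ˣh₀: take L = L₀·Dx.
L = (-28 - 64·x - 64·x^2)·Dx + (12 + 88·x + 192·x^2 + 128·x^3)·Dx^2 + (-7 - 16·x - 16·x^2)·Dx^3 + (3 + 22·x + 48·x^2 + 32·x^3)·Dx^4  (order 4).
h: a_k = 0, 1, -1/2, -7/6, -1/8, 47/120, -7/48, 817/5040, -33/128, …
ICs: h(0) = 0, h′(0) = 1, h′′(0) = -1, h′′′(0) = -7.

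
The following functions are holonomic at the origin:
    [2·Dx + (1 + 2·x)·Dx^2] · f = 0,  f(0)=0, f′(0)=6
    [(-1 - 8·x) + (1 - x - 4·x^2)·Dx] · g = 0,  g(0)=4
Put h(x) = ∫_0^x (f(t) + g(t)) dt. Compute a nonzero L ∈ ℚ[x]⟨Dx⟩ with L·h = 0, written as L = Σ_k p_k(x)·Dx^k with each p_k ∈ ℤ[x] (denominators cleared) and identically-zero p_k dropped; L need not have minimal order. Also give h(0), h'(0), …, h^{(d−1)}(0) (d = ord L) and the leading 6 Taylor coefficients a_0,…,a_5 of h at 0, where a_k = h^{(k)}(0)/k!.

f: a_k = 0, 6, -6, 8, -12, 96/5, …
g: a_k = 4, 4, 20, 36, 116, 260, …
f+g: L₀ = lclm(L_f,L_g), ord ≤ 2+1.
Integrate: L := L₀·Dx.
L = (-94 - 644·x - 1664·x^2 - 1920·x^3 - 1536·x^4)·Dx^2 + (-23 - 324·x - 1448·x^2 - 3072·x^3 - 3904·x^4 - 2560·x^5)·Dx^3 + (6 + 35·x + 53·x^2 - 98·x^3 - 528·x^4 - 864·x^5 - 512·x^6)·Dx^4  (order 4).
h: a_k = 0, 4, 5, 14/3, 11, 104/5, …
ICs: h(0) = 0, h′(0) = 4, h′′(0) = 10, h′′′(0) = 28.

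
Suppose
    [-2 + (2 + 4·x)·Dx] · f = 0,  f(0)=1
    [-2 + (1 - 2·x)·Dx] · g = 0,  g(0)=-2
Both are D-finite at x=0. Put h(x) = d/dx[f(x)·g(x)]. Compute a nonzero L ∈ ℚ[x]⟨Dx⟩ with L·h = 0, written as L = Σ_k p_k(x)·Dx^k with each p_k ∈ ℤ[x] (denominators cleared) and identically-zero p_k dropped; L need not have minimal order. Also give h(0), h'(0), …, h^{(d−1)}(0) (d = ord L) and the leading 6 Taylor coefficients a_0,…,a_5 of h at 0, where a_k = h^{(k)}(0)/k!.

f: a_k = 1, 1, -1/2, 1/2, -5/8, 7/8, …
g: a_k = -2, -4, -8, -16, -32, -64, …
h₀=f·g: eliminate ⇒ L₀, order ≤ 1·1.
Derive L from L₀ (diff closure).
L = (11 + 36·x + 12·x^2) + (-3 - 2·x + 12·x^2 + 8·x^3)·Dx  (order 1).
h: a_k = -6, -22, -69, -179, -1825/4, -4317/4, …
ICs: h(0) = -6.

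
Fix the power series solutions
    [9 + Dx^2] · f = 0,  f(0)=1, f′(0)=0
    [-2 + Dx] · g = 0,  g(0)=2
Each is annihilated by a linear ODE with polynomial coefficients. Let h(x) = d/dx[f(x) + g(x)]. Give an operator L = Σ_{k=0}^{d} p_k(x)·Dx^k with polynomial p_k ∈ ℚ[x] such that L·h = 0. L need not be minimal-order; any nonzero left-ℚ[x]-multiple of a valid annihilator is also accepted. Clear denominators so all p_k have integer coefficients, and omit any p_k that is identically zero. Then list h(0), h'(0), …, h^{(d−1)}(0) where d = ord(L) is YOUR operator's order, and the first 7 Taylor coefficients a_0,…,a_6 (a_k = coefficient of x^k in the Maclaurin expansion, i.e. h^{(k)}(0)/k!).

L = 18 - 9·Dx + 2·Dx^2 - Dx^3  (order 3).
h: a_k = 4, -1, 8, 113/6, 8/3, -601/120, 16/45, …
ICs: h(0) = 4, h′(0) = -1, h′′(0) = 16.

f: a_k = 1, 0, -9/2, 0, 27/8, 0, -81/80, …
g: a_k = 2, 4, 4, 8/3, 4/3, 8/15, 8/45, …
Sum ⇒ L₀ = lclm(L_f,L_g) in ℚ(x)⟨Dx⟩.
Derive L from L₀ (diff closure).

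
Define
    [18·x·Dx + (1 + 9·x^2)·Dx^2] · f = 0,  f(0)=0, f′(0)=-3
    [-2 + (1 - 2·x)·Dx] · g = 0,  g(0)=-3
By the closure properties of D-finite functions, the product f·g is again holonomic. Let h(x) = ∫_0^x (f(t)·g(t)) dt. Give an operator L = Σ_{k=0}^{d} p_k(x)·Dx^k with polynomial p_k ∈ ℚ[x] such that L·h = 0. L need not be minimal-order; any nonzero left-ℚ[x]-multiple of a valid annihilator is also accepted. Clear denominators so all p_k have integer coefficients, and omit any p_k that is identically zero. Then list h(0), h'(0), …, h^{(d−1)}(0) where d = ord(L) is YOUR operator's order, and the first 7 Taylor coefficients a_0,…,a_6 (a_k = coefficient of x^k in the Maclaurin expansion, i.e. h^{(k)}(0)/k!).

f: a_k = 0, -3, 0, 9, 0, -243/5, 0, …
g: a_k = -3, -6, -12, -24, -48, -96, -192, …
Product ⇒ symmetric product L₀, ord ≤ 2.
h=∫₀ˣh₀: take L = L₀·Dx.
L = 36·x·Dx + (4 - 18·x + 72·x^2)·Dx^2 + (-1 + 2·x - 9·x^2 + 18·x^3)·Dx^3  (order 3).
h: a_k = 0, 0, 9/2, 6, 9/4, 18/5, 303/10, …
ICs: h(0) = 0, h′(0) = 0, h′′(0) = 9.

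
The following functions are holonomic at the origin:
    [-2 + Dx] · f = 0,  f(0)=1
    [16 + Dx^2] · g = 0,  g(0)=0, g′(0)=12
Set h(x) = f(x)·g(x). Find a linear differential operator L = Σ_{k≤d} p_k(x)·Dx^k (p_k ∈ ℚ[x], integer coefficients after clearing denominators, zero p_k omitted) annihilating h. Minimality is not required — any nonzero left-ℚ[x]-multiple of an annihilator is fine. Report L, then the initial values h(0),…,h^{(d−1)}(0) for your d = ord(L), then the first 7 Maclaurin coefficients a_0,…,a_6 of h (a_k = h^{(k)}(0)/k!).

L = 20 - 4·Dx + Dx^2  (order 2).
h: a_k = 0, 12, 24, -8, -48, -152/5, 176/15, …
ICs: h(0) = 0, h′(0) = 12.

f: a_k = 1, 2, 2, 4/3, 2/3, 4/15, 4/45, …
g: a_k = 0, 12, 0, -32, 0, 128/5, 0, …
f·g: L₀ = L_f ⊗_s L_g, ord ≤ 1·2.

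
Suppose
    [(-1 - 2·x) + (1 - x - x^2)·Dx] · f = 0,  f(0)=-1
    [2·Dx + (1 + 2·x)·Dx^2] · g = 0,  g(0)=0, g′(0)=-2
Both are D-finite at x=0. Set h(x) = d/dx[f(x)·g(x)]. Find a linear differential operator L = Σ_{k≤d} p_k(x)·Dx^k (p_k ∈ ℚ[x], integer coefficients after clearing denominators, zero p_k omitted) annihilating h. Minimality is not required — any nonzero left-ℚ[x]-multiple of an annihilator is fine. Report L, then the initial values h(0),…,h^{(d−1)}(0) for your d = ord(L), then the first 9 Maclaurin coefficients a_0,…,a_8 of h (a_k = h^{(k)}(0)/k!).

L = (14 + 36·x + 36·x^2) + (1 + 16·x + 42·x^2 + 28·x^3)·Dx + (-1 - 3·x + x^2 + 8·x^3 + 4·x^4)·Dx^2  (order 2).
h: a_k = 2, 0, 14, 8/3, 176/3, 52/5, 3334/15, 416/35, 5678/7, …
ICs: h(0) = 2, h′(0) = 0.

f: a_k = -1, -1, -2, -3, -5, -8, -13, -21, -34, …
g: a_k = 0, -2, 2, -8/3, 4, -32/5, 32/3, -128/7, 32, …
L₀ := L_f ⊗_s L_g (sym. prod.), ord ≤ 2.
Differentiate: ansatz ord ≤ ord L₀ ⇒ L.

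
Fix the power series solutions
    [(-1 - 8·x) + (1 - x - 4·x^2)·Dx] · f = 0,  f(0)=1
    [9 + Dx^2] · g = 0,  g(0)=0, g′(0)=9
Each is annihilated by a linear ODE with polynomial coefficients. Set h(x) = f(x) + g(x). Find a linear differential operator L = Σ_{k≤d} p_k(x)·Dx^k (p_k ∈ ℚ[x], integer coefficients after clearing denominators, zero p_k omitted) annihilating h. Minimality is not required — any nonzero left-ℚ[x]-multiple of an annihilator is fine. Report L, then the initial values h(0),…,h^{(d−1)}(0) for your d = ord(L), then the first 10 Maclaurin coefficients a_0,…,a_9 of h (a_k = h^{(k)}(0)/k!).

L = (567 + 4806·x + 3321·x^2 + 9936·x^3 + 6480·x^4 + 10368·x^5) + (-171 + 117·x + 441·x^2 - 135·x^3 + 540·x^4 + 3888·x^5 + 5184·x^6)·Dx + (63 + 534·x + 369·x^2 + 1104·x^3 + 720·x^4 + 1152·x^5)·Dx^2 + (-19 + 13·x + 49·x^2 - 15·x^3 + 60·x^4 + 432·x^5 + 576·x^6)·Dx^3  (order 3).
h: a_k = 1, 10, 5, -9/2, 29, 2843/40, 181, 246231/560, 1165, 13122649/4480, …
ICs: h(0) = 1, h′(0) = 10, h′′(0) = 10.

f: a_k = 1, 1, 5, 9, 29, 65, 181, 441, 1165, 2929, …
g: a_k = 0, 9, 0, -27/2, 0, 243/40, 0, -729/560, 0, 729/4480, …
L₀ := lclm(L_f,L_g); ord L₀ ≤ 1+2.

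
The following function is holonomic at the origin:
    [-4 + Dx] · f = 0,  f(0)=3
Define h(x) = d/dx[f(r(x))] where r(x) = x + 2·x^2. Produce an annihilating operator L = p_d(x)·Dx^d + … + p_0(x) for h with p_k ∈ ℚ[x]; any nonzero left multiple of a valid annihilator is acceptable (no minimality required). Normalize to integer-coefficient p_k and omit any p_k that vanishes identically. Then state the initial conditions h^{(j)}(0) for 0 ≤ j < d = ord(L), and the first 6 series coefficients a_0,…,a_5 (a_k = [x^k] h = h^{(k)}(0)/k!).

L = (8 + 32·x + 64·x^2) + (-1 - 4·x)·Dx  (order 1).
h: a_k = 12, 96, 384, 1280, 3328, 38912/5, …
ICs: h(0) = 12.

f: a_k = 3, 12, 24, 32, 32, 128/5, …
Change of var in L_f (x↦r) gives L₀.
Differentiate: ansatz ord ≤ ord L₀ ⇒ L.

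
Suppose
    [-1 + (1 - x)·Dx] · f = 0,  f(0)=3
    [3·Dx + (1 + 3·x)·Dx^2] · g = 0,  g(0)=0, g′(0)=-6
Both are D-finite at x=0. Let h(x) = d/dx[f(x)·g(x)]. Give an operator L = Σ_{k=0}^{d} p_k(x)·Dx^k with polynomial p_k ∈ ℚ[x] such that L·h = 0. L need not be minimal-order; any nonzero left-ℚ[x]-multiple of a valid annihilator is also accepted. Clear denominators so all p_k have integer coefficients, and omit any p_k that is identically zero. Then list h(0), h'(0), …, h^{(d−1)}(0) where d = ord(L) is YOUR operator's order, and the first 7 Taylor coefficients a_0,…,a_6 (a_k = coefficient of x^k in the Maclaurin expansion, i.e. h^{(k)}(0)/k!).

f: a_k = 3, 3, 3, 3, 3, 3, 3, …
g: a_k = 0, -6, 9, -18, 81/2, -486/5, 243, …
Sym-product of L_f,L_g gives L₀ (≤ ord 2).
Differentiate: ansatz ord ≤ ord L₀ ⇒ L.
L = 12 + (-3 + 15·x)·Dx + (-1 - 2·x + 3·x^2)·Dx^2  (order 2).
h: a_k = -18, 18, -135, 306, -2151/2, 15417/5, -95247/10, …
ICs: h(0) = -18, h′(0) = 18.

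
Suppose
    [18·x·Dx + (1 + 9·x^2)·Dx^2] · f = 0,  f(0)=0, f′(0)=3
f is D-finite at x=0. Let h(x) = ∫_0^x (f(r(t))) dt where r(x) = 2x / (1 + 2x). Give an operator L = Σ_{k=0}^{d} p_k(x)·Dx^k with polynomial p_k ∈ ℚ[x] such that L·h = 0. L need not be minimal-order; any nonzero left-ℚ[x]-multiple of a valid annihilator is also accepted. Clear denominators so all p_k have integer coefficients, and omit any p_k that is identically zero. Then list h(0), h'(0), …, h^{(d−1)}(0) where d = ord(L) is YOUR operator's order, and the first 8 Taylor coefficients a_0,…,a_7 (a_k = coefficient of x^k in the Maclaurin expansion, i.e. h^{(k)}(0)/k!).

f: a_k = 0, 3, 0, -9, 0, 243/5, 0, -2187/7, …
Substitute x→r, Dx→(1/r')Dx; clear ⇒ L₀.
∫: right-multiply L₀ by Dx.
L = (4 + 80·x)·Dx^2 + (1 + 4·x + 40·x^2)·Dx^3  (order 3).
h: a_k = 0, 0, 3, -4, -12, 384/5, -64/5, -9984/7, …
ICs: h(0) = 0, h′(0) = 0, h′′(0) = 6.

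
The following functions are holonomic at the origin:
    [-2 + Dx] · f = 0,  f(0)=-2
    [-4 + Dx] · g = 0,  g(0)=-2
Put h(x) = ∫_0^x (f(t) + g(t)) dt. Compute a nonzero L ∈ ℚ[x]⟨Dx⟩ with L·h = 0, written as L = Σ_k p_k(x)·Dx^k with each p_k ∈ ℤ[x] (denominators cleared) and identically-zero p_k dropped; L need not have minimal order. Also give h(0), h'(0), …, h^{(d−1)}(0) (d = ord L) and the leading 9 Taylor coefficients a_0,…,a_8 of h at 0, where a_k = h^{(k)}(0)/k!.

f: a_k = -2, -4, -4, -8/3, -4/3, -8/15, -8/45, -16/315, -4/315, …
g: a_k = -2, -8, -16, -64/3, -64/3, -256/15, -512/45, -2048/315, -1024/315, …
Weyl lclm of L_f,L_g ⇒ L₀ (ord ≤ 2).
h=∫h₀ ⇒ L = L₀·Dx.
L = 8·Dx - 6·Dx^2 + Dx^3  (order 3).
h: a_k = 0, -4, -6, -20/3, -6, -68/15, -44/15, -104/63, -86/105, …
ICs: h(0) = 0, h′(0) = -4, h′′(0) = -12.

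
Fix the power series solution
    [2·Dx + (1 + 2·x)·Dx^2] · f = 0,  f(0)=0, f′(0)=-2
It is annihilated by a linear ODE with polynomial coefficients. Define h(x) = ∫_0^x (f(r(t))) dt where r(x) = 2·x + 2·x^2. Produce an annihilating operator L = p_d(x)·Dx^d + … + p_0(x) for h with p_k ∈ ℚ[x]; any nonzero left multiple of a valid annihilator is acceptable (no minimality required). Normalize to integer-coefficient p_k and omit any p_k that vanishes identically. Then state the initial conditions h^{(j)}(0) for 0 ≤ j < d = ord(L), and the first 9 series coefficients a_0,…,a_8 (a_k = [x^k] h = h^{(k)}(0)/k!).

f: a_k = 0, -2, 2, -8/3, 4, -32/5, 32/3, -128/7, 32, …
Substitute x→r, Dx→(1/r')Dx; clear ⇒ L₀.
h=∫h₀ ⇒ L = L₀·Dx.
L = 2·Dx^2 + (1 + 2·x)·Dx^3  (order 3).
h: a_k = 0, 0, -2, 4/3, -4/3, 8/5, -32/15, 64/21, -32/7, …
ICs: h(0) = 0, h′(0) = 0, h′′(0) = -4.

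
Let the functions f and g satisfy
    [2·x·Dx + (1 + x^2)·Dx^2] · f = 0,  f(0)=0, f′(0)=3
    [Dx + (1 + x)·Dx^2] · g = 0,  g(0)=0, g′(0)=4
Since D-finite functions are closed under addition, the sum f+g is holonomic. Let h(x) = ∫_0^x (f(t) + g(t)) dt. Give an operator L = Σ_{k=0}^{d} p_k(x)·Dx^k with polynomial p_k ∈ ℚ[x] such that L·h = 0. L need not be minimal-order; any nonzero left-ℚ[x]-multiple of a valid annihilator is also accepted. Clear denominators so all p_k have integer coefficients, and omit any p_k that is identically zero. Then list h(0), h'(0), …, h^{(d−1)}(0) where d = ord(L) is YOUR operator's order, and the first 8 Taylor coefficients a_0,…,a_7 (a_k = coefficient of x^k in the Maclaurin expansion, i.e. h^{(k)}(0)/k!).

L = (-2 - 6·x + 6·x^2 + 2·x^3)·Dx^2 + (-4 - 4·x + 12·x^3 + 4·x^4)·Dx^3 + (-1 + x + 2·x^2 + 2·x^3 + 3·x^4 + x^5)·Dx^4  (order 4).
h: a_k = 0, 0, 7/2, -2/3, 1/12, -1/5, 7/30, -2/21, …
ICs: h(0) = 0, h′(0) = 0, h′′(0) = 7, h′′′(0) = -4.

f: a_k = 0, 3, 0, -1, 0, 3/5, 0, -3/7, …
g: a_k = 0, 4, -2, 4/3, -1, 4/5, -2/3, 4/7, …
L₀ := lclm(L_f,L_g); ord L₀ ≤ 2+2.
h=∫h₀ ⇒ L = L₀·Dx.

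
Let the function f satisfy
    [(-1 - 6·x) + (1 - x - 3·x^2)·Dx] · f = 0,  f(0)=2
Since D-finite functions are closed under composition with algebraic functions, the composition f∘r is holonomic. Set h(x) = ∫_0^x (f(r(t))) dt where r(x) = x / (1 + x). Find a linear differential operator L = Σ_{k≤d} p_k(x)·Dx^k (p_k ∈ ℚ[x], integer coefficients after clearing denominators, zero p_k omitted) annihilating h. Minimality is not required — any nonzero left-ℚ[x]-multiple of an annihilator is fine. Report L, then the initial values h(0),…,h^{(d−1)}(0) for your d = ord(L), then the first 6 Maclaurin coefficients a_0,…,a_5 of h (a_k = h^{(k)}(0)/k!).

L = (1 + 7·x)·Dx + (-1 - 2·x + 2·x^2 + 3·x^3)·Dx^2  (order 2).
h: a_k = 0, 2, 1, 2, 0, 18/5, …
ICs: h(0) = 0, h′(0) = 2.

f: a_k = 2, 2, 8, 14, 38, 80, …
h₀=f(r): pull back L_f along r ⇒ L₀.
Integrate: L := L₀·Dx.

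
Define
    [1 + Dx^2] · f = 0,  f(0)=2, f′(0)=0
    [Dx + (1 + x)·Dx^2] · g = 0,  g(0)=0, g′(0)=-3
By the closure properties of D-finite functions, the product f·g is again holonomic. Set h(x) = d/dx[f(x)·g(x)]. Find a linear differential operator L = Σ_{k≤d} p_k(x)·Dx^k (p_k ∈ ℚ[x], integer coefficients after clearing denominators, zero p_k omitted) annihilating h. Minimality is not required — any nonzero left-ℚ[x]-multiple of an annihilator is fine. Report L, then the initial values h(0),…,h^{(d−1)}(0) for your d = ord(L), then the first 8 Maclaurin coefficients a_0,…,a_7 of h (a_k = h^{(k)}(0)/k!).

L = (-25 - 44·x - 42·x^2 + 12·x^3 + 43·x^4 + 24·x^5 + 4·x^6) + (-24 - 32·x + 20·x^2 + 60·x^3 + 40·x^4 + 8·x^5)·Dx + (-28 - 44·x - 14·x^2 + 72·x^3 + 98·x^4 + 48·x^5 + 8·x^6)·Dx^2 + (-24 - 32·x + 20·x^2 + 60·x^3 + 40·x^4 + 8·x^5)·Dx^3 + (-3 + 28·x^2 + 60·x^3 + 55·x^4 + 24·x^5 + 4·x^6)·Dx^4  (order 4).
h: a_k = -6, 6, 3, 0, -9/4, 9/4, -93/40, 37/15, …
ICs: h(0) = -6, h′(0) = 6, h′′(0) = 6, h′′′(0) = 0.

f: a_k = 2, 0, -1, 0, 1/12, 0, -1/360, 0, …
g: a_k = 0, -3, 3/2, -1, 3/4, -3/5, 1/2, -3/7, …
Product ⇒ symmetric product L₀, ord ≤ 4.
h₀' ⇒ L via d/dx closure of L₀.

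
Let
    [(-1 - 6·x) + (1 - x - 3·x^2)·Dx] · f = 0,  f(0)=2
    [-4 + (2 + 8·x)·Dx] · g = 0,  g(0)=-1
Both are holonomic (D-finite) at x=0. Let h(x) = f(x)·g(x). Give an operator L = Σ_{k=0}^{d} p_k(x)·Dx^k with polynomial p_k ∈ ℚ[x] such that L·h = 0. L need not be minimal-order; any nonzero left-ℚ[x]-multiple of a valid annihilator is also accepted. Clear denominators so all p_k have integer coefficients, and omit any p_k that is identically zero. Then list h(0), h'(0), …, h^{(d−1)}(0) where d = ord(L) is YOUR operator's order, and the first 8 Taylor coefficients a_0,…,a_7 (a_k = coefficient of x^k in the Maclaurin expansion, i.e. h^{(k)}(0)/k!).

f: a_k = 2, 2, 8, 14, 38, 80, 194, 434, …
g: a_k = -1, -2, 2, -4, 10, -28, 84, -264, …
f·g: L₀ = L_f ⊗_s L_g, ord ≤ 1·1.
L = (3 + 8·x + 18·x^2) + (-1 - 3·x + 7·x^2 + 12·x^3)·Dx  (order 1).
h: a_k = -2, -6, -8, -34, -38, -196, -142, -1258, …
ICs: h(0) = -2.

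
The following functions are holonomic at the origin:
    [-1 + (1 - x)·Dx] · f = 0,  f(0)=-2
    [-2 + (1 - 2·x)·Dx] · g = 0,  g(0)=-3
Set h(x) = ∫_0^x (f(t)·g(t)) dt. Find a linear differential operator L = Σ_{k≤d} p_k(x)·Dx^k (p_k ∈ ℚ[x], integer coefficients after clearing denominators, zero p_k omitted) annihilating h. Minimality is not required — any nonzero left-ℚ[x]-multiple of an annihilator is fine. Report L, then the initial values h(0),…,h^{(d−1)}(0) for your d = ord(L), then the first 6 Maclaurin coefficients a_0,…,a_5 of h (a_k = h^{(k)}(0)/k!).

f: a_k = -2, -2, -2, -2, -2, -2, …
g: a_k = -3, -6, -12, -24, -48, -96, …
L₀ := L_f ⊗_s L_g (sym. prod.), ord ≤ 1.
∫: right-multiply L₀ by Dx.
L = (-3 + 4·x)·Dx + (1 - 3·x + 2·x^2)·Dx^2  (order 2).
h: a_k = 0, 6, 9, 14, 45/2, 186/5, …
ICs: h(0) = 0, h′(0) = 6.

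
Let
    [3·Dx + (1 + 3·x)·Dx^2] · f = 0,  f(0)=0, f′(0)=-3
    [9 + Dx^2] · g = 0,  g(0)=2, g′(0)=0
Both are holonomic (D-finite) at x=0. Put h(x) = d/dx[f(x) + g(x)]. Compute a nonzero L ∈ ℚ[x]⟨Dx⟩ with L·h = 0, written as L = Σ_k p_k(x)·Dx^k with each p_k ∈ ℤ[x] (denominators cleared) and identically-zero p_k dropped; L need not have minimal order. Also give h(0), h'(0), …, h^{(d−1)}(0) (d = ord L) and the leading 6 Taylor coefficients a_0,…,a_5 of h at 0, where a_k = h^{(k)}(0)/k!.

L = (63 + 54·x + 81·x^2) + (9 + 45·x + 81·x^2 + 81·x^3)·Dx + (7 + 6·x + 9·x^2)·Dx^2 + (1 + 5·x + 9·x^2 + 9·x^3)·Dx^3  (order 3).
h: a_k = -3, -9, -27, 108, -243, 14337/20, …
ICs: h(0) = -3, h′(0) = -9, h′′(0) = -54.

f: a_k = 0, -3, 9/2, -9, 81/4, -243/5, …
g: a_k = 2, 0, -9, 0, 27/4, 0, …
Sum ⇒ L₀ = lclm(L_f,L_g) in ℚ(x)⟨Dx⟩.
h₀' ⇒ L via d/dx closure of L₀.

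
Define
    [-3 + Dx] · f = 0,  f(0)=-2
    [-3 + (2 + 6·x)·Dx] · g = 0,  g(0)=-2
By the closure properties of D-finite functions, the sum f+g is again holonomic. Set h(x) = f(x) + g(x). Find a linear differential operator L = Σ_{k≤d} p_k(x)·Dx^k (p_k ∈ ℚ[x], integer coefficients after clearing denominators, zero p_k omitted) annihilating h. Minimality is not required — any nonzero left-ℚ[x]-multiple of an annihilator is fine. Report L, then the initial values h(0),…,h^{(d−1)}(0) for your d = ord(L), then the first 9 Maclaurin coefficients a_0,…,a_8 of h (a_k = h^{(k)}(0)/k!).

f: a_k = -2, -6, -9, -9, -27/4, -81/20, -81/40, -243/280, -729/2240, …
g: a_k = -2, -3, 9/4, -27/8, 405/64, -1701/128, 15309/512, -72171/1024, 2814669/16384, …
f+g: L₀ = lclm(L_f,L_g), ord ≤ 1+1.
L = (27 + 54·x) + (-15 - 72·x - 108·x^2)·Dx + (2 + 18·x + 36·x^2)·Dx^2  (order 2).
h: a_k = -4, -9, -27/4, -99/8, -27/64, -11097/640, 71361/2560, -2557089/35840, 98326791/573440, …
ICs: h(0) = -4, h′(0) = -9.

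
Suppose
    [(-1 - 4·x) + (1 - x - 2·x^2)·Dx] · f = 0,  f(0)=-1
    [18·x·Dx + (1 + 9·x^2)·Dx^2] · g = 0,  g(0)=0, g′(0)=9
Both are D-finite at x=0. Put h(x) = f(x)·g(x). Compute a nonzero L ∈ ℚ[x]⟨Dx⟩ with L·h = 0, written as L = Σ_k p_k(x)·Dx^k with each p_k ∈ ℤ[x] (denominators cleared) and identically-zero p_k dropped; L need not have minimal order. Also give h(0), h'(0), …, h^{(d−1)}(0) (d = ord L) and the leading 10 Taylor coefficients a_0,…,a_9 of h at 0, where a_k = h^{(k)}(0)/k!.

L = (4 + 18·x + 108·x^2) + (2 - 10·x + 36·x^2 + 108·x^3)·Dx + (-1 + x - 7·x^2 + 9·x^3 + 18·x^4)·Dx^2  (order 2).
h: a_k = 0, -9, -9, 0, -18, -819/5, -999/5, 14346/35, 72/7, -200583/35, …
ICs: h(0) = 0, h′(0) = -9.

f: a_k = -1, -1, -3, -5, -11, -21, -43, -85, -171, -341, …
g: a_k = 0, 9, 0, -27, 0, 729/5, 0, -6561/7, 0, 6561, …
Product ⇒ symmetric product L₀, ord ≤ 2.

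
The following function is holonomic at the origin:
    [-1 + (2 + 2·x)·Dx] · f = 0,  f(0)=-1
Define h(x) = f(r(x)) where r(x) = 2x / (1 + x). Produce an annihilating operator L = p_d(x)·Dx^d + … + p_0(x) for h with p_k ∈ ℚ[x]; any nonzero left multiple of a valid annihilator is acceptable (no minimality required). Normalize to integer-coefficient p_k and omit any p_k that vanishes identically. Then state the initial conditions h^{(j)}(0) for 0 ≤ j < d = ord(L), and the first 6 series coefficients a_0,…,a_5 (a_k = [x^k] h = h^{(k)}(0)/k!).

L = -1 + (1 + 4·x + 3·x^2)·Dx  (order 1).
h: a_k = -1, -1, 3/2, -5/2, 37/8, -75/8, …
ICs: h(0) = -1.

f: a_k = -1, -1/2, 1/8, -1/16, 5/128, -7/256, …
f∘r: x↦r, Dx↦Dx/r' in L_f ⇒ L₀.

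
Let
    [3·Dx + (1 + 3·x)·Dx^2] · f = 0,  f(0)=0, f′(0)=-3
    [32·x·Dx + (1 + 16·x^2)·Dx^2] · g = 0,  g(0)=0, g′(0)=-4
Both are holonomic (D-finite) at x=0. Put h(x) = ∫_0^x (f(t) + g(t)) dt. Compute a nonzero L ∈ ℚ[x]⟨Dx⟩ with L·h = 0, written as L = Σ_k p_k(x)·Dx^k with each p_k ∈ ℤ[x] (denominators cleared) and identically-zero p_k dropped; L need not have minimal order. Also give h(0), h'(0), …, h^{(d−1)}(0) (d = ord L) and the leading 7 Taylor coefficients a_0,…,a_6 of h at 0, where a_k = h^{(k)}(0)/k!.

L = (-96 - 864·x + 4608·x^2 + 4608·x^3)·Dx^2 + (-50 - 192·x + 672·x^2 + 9216·x^3 + 9216·x^4)·Dx^3 + (-3 + 23·x + 96·x^2 + 512·x^3 + 2304·x^4 + 2304·x^5)·Dx^4  (order 4).
h: a_k = 0, 0, -7/2, 3/2, 37/12, 81/20, -1267/30, …
ICs: h(0) = 0, h′(0) = 0, h′′(0) = -7, h′′′(0) = 9.

f: a_k = 0, -3, 9/2, -9, 81/4, -243/5, 243/2, …
g: a_k = 0, -4, 0, 64/3, 0, -1024/5, 0, …
f+g: L₀ = lclm(L_f,L_g), ord ≤ 2+2.
h=∫h₀ ⇒ L = L₀·Dx.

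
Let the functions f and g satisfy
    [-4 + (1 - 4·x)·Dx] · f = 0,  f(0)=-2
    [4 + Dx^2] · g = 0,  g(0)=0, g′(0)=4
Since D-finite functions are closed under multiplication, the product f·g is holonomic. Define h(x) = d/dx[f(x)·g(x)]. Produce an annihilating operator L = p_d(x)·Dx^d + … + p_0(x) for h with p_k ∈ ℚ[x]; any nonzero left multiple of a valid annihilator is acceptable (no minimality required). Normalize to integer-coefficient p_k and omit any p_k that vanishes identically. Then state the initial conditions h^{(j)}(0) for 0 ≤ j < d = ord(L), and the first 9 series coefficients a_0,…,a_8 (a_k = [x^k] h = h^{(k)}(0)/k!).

f: a_k = -2, -8, -32, -128, -512, -2048, -8192, -32768, -131072, …
g: a_k = 0, 4, 0, -8/3, 0, 8/15, 0, -16/315, 0, …
L₀ := L_f ⊗_s L_g (sym. prod.), ord ≤ 2.
Derive L from L₀ (diff closure).
L = (-28 - 32·x + 64·x^2) + (-8 + 32·x)·Dx + (1 - 8·x + 16·x^2)·Dx^2  (order 2).
h: a_k = -8, -64, -368, -5888/3, -29456/3, -235648/5, -9897184/45, -316709888/315, -203599216/45, …
ICs: h(0) = -8, h′(0) = -64.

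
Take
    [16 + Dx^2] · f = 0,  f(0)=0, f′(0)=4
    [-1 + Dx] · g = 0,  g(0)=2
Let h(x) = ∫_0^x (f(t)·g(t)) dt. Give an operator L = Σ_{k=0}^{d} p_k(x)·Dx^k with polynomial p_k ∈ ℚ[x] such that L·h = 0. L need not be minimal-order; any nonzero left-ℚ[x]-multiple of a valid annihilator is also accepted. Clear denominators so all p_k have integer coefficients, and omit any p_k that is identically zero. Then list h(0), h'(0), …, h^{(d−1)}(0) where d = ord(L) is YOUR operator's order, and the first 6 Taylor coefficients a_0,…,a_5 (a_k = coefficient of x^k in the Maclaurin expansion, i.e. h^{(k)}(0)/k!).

L = 17·Dx - 2·Dx^2 + Dx^3  (order 3).
h: a_k = 0, 0, 4, 8/3, -13/3, -4, …
ICs: h(0) = 0, h′(0) = 0, h′′(0) = 8.

f: a_k = 0, 4, 0, -32/3, 0, 128/15, …
g: a_k = 2, 2, 1, 1/3, 1/12, 1/60, …
Product ⇒ symmetric product L₀, ord ≤ 2.
h=∫h₀ ⇒ L = L₀·Dx.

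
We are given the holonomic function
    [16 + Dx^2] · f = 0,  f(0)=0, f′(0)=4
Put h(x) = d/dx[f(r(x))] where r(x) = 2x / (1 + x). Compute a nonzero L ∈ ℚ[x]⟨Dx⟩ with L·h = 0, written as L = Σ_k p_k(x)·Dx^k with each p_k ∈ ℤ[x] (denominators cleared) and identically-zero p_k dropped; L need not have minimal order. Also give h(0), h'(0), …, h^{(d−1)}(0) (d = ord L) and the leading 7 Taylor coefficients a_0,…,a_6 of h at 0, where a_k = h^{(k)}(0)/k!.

L = (70 + 12·x + 6·x^2) + (6 + 18·x + 18·x^2 + 6·x^3)·Dx + (1 + 4·x + 6·x^2 + 4·x^3 + x^4)·Dx^2  (order 2).
h: a_k = 8, -16, -232, 992, -3464/3, -3120, 758488/45, …
ICs: h(0) = 8, h′(0) = -16.

f: a_k = 0, 4, 0, -32/3, 0, 128/15, 0, …
Change of var in L_f (x↦r) gives L₀.
h₀' ⇒ L via d/dx closure of L₀.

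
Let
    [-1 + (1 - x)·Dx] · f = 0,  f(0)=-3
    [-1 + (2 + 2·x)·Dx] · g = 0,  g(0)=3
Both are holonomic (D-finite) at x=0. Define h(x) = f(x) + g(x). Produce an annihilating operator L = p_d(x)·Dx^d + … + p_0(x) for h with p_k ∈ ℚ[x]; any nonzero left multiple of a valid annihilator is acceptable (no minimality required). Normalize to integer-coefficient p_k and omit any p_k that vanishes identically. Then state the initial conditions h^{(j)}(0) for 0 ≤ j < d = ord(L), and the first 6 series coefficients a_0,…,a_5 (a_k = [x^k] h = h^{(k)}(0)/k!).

f: a_k = -3, -3, -3, -3, -3, -3, …
g: a_k = 3, 3/2, -3/8, 3/16, -15/128, 21/256, …
f+g: L₀ = lclm(L_f,L_g), ord ≤ 1+1.
L = (-5 - 3·x) + (9 + 14·x + 9·x^2)·Dx + (-2 - 6·x + 2·x^2 + 6·x^3)·Dx^2  (order 2).
h: a_k = 0, -3/2, -27/8, -45/16, -399/128, -747/256, …
ICs: h(0) = 0, h′(0) = -3/2.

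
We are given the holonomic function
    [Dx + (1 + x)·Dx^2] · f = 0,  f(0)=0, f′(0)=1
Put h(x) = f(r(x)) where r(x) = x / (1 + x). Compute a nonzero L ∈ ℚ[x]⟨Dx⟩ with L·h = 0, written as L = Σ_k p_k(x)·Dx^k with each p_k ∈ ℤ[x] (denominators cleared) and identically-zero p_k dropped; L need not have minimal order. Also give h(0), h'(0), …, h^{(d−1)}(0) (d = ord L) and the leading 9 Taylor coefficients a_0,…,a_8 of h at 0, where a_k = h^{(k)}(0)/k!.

L = (3 + 4·x)·Dx + (1 + 3·x + 2·x^2)·Dx^2  (order 2).
h: a_k = 0, 1, -3/2, 7/3, -15/4, 31/5, -21/2, 127/7, -255/8, …
ICs: h(0) = 0, h′(0) = 1.

f: a_k = 0, 1, -1/2, 1/3, -1/4, 1/5, -1/6, 1/7, -1/8, …
h₀=f(r): pull back L_f along r ⇒ L₀.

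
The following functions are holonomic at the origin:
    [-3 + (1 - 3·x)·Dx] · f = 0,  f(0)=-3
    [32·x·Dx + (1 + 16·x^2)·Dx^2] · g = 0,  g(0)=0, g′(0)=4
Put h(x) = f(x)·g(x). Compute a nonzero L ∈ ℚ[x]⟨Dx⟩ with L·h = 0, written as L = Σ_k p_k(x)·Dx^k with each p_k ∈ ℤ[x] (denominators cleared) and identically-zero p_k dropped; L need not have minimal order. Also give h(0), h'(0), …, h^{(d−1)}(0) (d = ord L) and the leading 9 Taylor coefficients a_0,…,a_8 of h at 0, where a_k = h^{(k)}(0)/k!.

L = 96·x + (6 - 32·x + 192·x^2)·Dx + (-1 + 3·x - 16·x^2 + 48·x^3)·Dx^2  (order 2).
h: a_k = 0, -12, -36, -44, -132, -5052/5, -15156/5, -72516/35, -217548/35, …
ICs: h(0) = 0, h′(0) = -12.

f: a_k = -3, -9, -27, -81, -243, -729, -2187, -6561, -19683, …
g: a_k = 0, 4, 0, -64/3, 0, 1024/5, 0, -16384/7, 0, …
f·g: L₀ = L_f ⊗_s L_g, ord ≤ 1·2.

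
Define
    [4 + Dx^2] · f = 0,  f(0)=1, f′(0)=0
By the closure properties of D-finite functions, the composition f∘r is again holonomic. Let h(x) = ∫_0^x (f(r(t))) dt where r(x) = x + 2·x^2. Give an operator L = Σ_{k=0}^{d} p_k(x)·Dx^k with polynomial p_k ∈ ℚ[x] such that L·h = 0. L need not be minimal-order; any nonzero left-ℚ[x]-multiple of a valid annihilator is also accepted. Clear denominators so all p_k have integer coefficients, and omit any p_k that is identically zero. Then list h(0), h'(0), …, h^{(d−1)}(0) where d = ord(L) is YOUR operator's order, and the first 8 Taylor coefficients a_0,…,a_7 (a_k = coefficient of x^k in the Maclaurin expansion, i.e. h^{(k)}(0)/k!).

L = (4 + 48·x + 192·x^2 + 256·x^3)·Dx - 4·Dx^2 + (1 + 4·x)·Dx^3  (order 3).
h: a_k = 0, 1, 0, -2/3, -2, -22/15, 8/9, 716/315, …
ICs: h(0) = 0, h′(0) = 1, h′′(0) = 0.

f: a_k = 1, 0, -2, 0, 2/3, 0, -4/45, 0, …
Change of var in L_f (x↦r) gives L₀.
h=∫₀ˣh₀: take L = L₀·Dx.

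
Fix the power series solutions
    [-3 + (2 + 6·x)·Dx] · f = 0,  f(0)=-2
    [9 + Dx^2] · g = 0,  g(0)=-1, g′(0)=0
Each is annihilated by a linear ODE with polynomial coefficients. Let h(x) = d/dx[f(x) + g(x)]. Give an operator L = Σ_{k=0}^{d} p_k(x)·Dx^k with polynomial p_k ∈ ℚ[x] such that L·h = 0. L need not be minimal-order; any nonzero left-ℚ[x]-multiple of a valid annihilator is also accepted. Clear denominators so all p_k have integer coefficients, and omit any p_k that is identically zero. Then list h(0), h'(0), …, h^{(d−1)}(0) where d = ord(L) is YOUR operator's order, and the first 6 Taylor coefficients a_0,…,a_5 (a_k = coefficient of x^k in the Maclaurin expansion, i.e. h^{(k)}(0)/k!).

L = (-513 - 648·x - 972·x^2) + (-126 - 810·x - 1944·x^2 - 1944·x^3)·Dx + (-57 - 72·x - 108·x^2)·Dx^2 + (-14 - 90·x - 216·x^2 - 216·x^3)·Dx^3  (order 3).
h: a_k = -3, 27/2, -81/8, 189/16, -8505/128, 237411/1280, …
ICs: h(0) = -3, h′(0) = 27/2, h′′(0) = -81/4.

f: a_k = -2, -3, 9/4, -27/8, 405/64, -1701/128, …
g: a_k = -1, 0, 9/2, 0, -27/8, 0, …
h₀=f+g: left-lcm gives L₀, ord ≤ 3.
h₀' ⇒ L via d/dx closure of L₀.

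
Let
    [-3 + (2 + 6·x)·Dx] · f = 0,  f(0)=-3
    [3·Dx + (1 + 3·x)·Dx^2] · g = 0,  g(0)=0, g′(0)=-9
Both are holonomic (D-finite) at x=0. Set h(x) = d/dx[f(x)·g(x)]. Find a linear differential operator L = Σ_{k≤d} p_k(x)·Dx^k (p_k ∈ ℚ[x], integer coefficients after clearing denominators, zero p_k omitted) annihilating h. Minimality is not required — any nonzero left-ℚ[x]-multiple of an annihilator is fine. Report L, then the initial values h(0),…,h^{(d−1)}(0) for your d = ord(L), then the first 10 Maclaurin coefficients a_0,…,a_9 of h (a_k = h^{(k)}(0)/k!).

f: a_k = -3, -9/2, 27/8, -81/16, 1215/128, -5103/256, 45927/1024, -216513/2048, 8444007/32768, -42220035/65536, …
g: a_k = 0, -9, 27/2, -27, 243/4, -729/5, 729/2, -6561/7, 19683/8, -6561, …
f·g: L₀ = L_f ⊗_s L_g, ord ≤ 1·2.
Differentiate: ansatz ord ≤ ord L₀ ⇒ L.
L = 9 + (24 + 72·x)·Dx + (4 + 24·x + 36·x^2)·Dx^2  (order 2).
h: a_k = 27, 0, -243/8, 243/2, -51759/128, 203391/160, -19965123/5120, 52927587/4480, -8153544969/229376, 3053955231/28672, …
ICs: h(0) = 27, h′(0) = 0.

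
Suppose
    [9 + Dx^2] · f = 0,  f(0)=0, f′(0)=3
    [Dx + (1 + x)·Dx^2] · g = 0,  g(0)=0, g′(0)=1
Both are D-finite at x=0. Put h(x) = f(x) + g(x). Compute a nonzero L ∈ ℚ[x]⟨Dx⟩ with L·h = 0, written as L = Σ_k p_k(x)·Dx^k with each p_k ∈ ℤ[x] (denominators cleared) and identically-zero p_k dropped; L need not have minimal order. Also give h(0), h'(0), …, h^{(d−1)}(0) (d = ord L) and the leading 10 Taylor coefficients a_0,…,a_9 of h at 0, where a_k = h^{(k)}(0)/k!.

L = (135 + 162·x + 81·x^2)·Dx + (99 + 261·x + 243·x^2 + 81·x^3)·Dx^2 + (15 + 18·x + 9·x^2)·Dx^3 + (11 + 29·x + 27·x^2 + 9·x^3)·Dx^4  (order 4).
h: a_k = 0, 4, -1/2, -25/6, -1/4, 89/40, -1/6, -163/560, -1/8, 6667/40320, …
ICs: h(0) = 0, h′(0) = 4, h′′(0) = -1, h′′′(0) = -25.

f: a_k = 0, 3, 0, -9/2, 0, 81/40, 0, -243/560, 0, 243/4480, …
g: a_k = 0, 1, -1/2, 1/3, -1/4, 1/5, -1/6, 1/7, -1/8, 1/9, …
Sum ⇒ L₀ = lclm(L_f,L_g) in ℚ(x)⟨Dx⟩.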